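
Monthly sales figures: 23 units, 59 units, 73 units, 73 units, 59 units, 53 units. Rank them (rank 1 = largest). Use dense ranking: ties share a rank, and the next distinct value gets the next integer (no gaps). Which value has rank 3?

Sorted (descending): 73, 73, 59, 59, 53, 23
The 2 values of 73 share dense rank 1.
The 2 values of 59 share dense rank 2.
Remaining distinct values take the next consecutive integers.
Rank 3 → value 53.

53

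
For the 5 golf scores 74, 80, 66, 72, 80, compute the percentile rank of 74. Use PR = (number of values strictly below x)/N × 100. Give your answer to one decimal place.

40.0

N = 5.
Strictly below 74: 2. Equal to 74: 1.
PR = 2/5 × 100 = 40.0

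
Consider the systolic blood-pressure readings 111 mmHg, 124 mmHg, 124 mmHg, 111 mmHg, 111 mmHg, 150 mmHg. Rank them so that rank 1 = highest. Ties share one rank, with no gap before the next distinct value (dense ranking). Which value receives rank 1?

150

Sorted (descending): 150, 124, 124, 111, 111, 111
The 2 values of 124 share dense rank 2.
The 3 values of 111 share dense rank 3.
Remaining distinct values take the next consecutive integers.
Rank 1 → value 150.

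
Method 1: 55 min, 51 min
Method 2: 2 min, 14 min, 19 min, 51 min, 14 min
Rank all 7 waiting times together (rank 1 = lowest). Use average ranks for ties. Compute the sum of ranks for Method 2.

Sorted (ascending): 2, 14, 14, 19, 51, 51, 55
The 2 values of 14 occupy positions 2–3 → average rank (2+3)/2 = 2.5.
The 2 values of 51 occupy positions 5–6 → average rank (5+6)/2 = 5.5.
Method 2 values → pooled ranks: 2→1, 14→2.5, 19→4, 51→5.5, 14→2.5
Rank sum = 1 + 2.5 + 4 + 5.5 + 2.5 = 15.5

15.5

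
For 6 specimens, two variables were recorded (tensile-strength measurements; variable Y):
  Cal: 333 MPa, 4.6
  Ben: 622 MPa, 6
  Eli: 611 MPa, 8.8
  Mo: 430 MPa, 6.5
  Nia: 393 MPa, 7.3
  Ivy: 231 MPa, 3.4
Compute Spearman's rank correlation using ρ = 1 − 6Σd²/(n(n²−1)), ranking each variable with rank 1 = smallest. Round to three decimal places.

0.600

Ranks of variable 1: 2, 6, 5, 4, 3, 1
Ranks of variable 2: 2, 3, 6, 4, 5, 1
d = r₁ − r₂: 0, 3, -1, 0, -2, 0
d²: 0, 9, 1, 0, 4, 0; Σd² = 14
ρ = 1 − 6·14/(6·35) = 1 − 84/210 = 0.600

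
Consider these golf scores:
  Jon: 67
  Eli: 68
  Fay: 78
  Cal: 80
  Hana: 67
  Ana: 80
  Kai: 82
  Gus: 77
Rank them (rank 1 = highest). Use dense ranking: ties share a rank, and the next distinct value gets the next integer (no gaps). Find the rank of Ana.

Sorted (descending): 82, 80, 80, 78, 77, 68, 67, 67
The 2 values of 80 share dense rank 2.
The 2 values of 67 share dense rank 6.
Remaining distinct values take the next consecutive integers.
Ana has value 80 → rank 2.

2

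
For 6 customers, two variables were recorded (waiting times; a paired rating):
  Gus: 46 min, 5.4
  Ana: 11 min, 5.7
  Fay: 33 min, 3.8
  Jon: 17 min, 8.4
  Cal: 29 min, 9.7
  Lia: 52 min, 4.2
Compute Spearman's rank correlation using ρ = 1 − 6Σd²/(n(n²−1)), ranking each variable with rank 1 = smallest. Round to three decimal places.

Ranks of variable 1: 5, 1, 4, 2, 3, 6
Ranks of variable 2: 3, 4, 1, 5, 6, 2
d = r₁ − r₂: 2, -3, 3, -3, -3, 4
d²: 4, 9, 9, 9, 9, 16; Σd² = 56
ρ = 1 − 6·56/(6·35) = 1 − 336/210 = -0.600

-0.600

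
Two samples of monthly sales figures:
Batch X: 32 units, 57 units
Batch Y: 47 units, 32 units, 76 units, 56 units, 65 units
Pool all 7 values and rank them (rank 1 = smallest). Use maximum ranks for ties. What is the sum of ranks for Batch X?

7

Sorted (ascending): 32, 32, 47, 56, 57, 65, 76
The 2 values of 32 occupy positions 1–2 → each gets rank 2.
Batch X values → pooled ranks: 32→2, 57→5
Rank sum = 2 + 5 = 7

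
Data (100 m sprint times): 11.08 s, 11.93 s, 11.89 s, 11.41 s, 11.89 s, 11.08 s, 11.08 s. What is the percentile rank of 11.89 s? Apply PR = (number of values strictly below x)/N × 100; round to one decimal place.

N = 7.
Strictly below 11.89: 4. Equal to 11.89: 2.
PR = 4/7 × 100 = 57.1

57.1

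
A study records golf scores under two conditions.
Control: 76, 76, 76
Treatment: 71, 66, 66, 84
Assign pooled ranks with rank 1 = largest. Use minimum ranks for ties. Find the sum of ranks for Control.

Sorted (descending): 84, 76, 76, 76, 71, 66, 66
The 3 values of 76 occupy positions 2–4 → each gets rank 2.
The 2 values of 66 occupy positions 6–7 → each gets rank 6.
Control values → pooled ranks: 76→2, 76→2, 76→2
Rank sum = 2 + 2 + 2 = 6

6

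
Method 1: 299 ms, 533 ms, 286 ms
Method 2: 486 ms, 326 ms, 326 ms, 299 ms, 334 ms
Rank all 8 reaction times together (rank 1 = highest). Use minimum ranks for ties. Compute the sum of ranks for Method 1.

15

Sorted (descending): 533, 486, 334, 326, 326, 299, 299, 286
The 2 values of 326 occupy positions 4–5 → each gets rank 4.
The 2 values of 299 occupy positions 6–7 → each gets rank 6.
Method 1 values → pooled ranks: 299→6, 533→1, 286→8
Rank sum = 6 + 1 + 8 = 15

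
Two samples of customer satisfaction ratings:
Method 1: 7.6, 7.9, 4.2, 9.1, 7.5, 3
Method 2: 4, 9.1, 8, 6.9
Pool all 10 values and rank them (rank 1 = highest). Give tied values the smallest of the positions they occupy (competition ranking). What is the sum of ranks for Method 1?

Sorted (descending): 9.1, 9.1, 8, 7.9, 7.6, 7.5, 6.9, 4.2, 4, 3
The 2 values of 9.1 occupy positions 1–2 → each gets rank 1.
Method 1 values → pooled ranks: 7.6→5, 7.9→4, 4.2→8, 9.1→1, 7.5→6, 3→10
Rank sum = 5 + 4 + 8 + 1 + 6 + 10 = 34

34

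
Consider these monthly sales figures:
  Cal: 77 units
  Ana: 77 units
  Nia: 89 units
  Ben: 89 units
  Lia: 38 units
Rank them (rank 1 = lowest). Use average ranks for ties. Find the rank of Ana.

2.5

Sorted (ascending): 38, 77, 77, 89, 89
The 2 values of 77 occupy positions 2–3 → average rank (2+3)/2 = 2.5.
The 2 values of 89 occupy positions 4–5 → average rank (4+5)/2 = 4.5.
Ana has value 77 units → rank 2.5.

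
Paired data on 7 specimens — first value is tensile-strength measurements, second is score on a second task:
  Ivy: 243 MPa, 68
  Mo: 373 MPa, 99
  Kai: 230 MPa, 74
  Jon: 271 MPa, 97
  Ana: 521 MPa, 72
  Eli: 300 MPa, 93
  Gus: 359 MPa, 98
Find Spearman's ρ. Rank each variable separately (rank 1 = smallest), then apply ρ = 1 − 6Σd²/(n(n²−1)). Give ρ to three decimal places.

0.357

Ranks of variable 1: 2, 6, 1, 3, 7, 4, 5
Ranks of variable 2: 1, 7, 3, 5, 2, 4, 6
d = r₁ − r₂: 1, -1, -2, -2, 5, 0, -1
d²: 1, 1, 4, 4, 25, 0, 1; Σd² = 36
ρ = 1 − 6·36/(7·48) = 1 − 216/336 = 0.357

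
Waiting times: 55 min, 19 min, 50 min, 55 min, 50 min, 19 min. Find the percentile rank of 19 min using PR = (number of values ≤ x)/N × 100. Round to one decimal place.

33.3

N = 6.
Strictly below 19: 0. Equal to 19: 2.
PR = 2/6 × 100 = 33.3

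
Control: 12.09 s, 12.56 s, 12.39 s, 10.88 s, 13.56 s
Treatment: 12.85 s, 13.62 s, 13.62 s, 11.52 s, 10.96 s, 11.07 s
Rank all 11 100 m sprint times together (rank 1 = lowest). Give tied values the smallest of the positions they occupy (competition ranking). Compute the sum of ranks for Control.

28

Sorted (ascending): 10.88, 10.96, 11.07, 11.52, 12.09, 12.39, 12.56, 12.85, 13.56, 13.62, 13.62
The 2 values of 13.62 occupy positions 10–11 → each gets rank 10.
Control values → pooled ranks: 12.09→5, 12.56→7, 12.39→6, 10.88→1, 13.56→9
Rank sum = 5 + 7 + 6 + 1 + 9 = 28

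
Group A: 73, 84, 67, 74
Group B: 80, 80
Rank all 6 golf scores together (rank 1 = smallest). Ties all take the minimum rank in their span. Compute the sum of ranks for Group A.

Sorted (ascending): 67, 73, 74, 80, 80, 84
The 2 values of 80 occupy positions 4–5 → each gets rank 4.
Group A values → pooled ranks: 73→2, 84→6, 67→1, 74→3
Rank sum = 2 + 6 + 1 + 3 = 12

12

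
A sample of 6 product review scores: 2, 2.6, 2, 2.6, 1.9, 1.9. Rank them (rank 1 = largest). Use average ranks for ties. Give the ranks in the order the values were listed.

3.5, 1.5, 3.5, 1.5, 5.5, 5.5

Sorted (descending): 2.6, 2.6, 2, 2, 1.9, 1.9
The 2 values of 2.6 occupy positions 1–2 → average rank (1+2)/2 = 1.5.
The 2 values of 2 occupy positions 3–4 → average rank (3+4)/2 = 3.5.
The 2 values of 1.9 occupy positions 5–6 → average rank (5+6)/2 = 5.5.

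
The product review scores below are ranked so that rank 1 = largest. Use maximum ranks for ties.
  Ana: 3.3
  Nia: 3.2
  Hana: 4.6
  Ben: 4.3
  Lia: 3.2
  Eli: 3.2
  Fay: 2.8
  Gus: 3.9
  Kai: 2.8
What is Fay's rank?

9

Sorted (descending): 4.6, 4.3, 3.9, 3.3, 3.2, 3.2, 3.2, 2.8, 2.8
The 3 values of 3.2 occupy positions 5–7 → each gets rank 7.
The 2 values of 2.8 occupy positions 8–9 → each gets rank 9.
Fay has value 2.8 → rank 9.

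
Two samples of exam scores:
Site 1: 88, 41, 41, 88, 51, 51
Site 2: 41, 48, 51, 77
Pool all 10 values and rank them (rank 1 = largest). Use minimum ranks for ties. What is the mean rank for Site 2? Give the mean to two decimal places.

5.50

Sorted (descending): 88, 88, 77, 51, 51, 51, 48, 41, 41, 41
The 2 values of 88 occupy positions 1–2 → each gets rank 1.
The 3 values of 51 occupy positions 4–6 → each gets rank 4.
The 3 values of 41 occupy positions 8–10 → each gets rank 8.
Site 2 values → pooled ranks: 41→8, 48→7, 51→4, 77→3
Mean rank = (8 + 7 + 4 + 3) / 4 = 5.50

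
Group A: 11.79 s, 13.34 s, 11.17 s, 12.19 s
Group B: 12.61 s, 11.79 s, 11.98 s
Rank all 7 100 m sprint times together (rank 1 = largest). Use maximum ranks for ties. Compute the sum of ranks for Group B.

12

Sorted (descending): 13.34, 12.61, 12.19, 11.98, 11.79, 11.79, 11.17
The 2 values of 11.79 occupy positions 5–6 → each gets rank 6.
Group B values → pooled ranks: 12.61→2, 11.79→6, 11.98→4
Rank sum = 2 + 6 + 4 = 12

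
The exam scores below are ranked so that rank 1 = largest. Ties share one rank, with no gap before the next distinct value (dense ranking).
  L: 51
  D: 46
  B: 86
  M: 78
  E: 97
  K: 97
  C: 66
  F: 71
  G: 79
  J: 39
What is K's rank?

1

Sorted (descending): 97, 97, 86, 79, 78, 71, 66, 51, 46, 39
The 2 values of 97 share dense rank 1.
Remaining distinct values take the next consecutive integers.
K has value 97 → rank 1.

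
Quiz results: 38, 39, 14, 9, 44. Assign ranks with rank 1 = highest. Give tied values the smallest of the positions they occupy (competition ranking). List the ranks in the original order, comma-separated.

Sorted (descending): 44, 39, 38, 14, 9
No ties — each value takes its position as its rank.

3, 2, 4, 5, 1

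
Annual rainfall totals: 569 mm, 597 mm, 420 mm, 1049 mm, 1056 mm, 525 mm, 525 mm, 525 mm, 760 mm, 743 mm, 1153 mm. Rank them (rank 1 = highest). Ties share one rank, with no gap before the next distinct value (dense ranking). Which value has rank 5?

Sorted (descending): 1153, 1056, 1049, 760, 743, 597, 569, 525, 525, 525, 420
The 3 values of 525 share dense rank 8.
Remaining distinct values take the next consecutive integers.
Rank 5 → value 743.

743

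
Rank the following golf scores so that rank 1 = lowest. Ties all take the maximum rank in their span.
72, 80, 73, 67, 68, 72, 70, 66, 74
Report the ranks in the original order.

Sorted (ascending): 66, 67, 68, 70, 72, 72, 73, 74, 80
The 2 values of 72 occupy positions 5–6 → each gets rank 6.

6, 9, 7, 2, 3, 6, 4, 1, 8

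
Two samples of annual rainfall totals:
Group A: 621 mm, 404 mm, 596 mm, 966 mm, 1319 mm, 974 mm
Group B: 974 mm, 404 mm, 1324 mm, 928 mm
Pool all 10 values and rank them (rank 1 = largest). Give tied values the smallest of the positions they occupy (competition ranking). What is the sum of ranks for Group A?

34

Sorted (descending): 1324, 1319, 974, 974, 966, 928, 621, 596, 404, 404
The 2 values of 974 occupy positions 3–4 → each gets rank 3.
The 2 values of 404 occupy positions 9–10 → each gets rank 9.
Group A values → pooled ranks: 621→7, 404→9, 596→8, 966→5, 1319→2, 974→3
Rank sum = 7 + 9 + 8 + 5 + 2 + 3 = 34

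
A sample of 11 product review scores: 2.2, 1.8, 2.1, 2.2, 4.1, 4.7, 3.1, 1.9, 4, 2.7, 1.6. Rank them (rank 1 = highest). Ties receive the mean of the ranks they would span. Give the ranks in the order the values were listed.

6.5, 10, 8, 6.5, 2, 1, 4, 9, 3, 5, 11

Sorted (descending): 4.7, 4.1, 4, 3.1, 2.7, 2.2, 2.2, 2.1, 1.9, 1.8, 1.6
The 2 values of 2.2 occupy positions 6–7 → average rank (6+7)/2 = 6.5.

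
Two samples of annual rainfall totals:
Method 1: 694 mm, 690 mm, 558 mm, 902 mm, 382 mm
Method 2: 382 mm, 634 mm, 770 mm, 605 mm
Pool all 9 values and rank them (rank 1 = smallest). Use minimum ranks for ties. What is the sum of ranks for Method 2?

Sorted (ascending): 382, 382, 558, 605, 634, 690, 694, 770, 902
The 2 values of 382 occupy positions 1–2 → each gets rank 1.
Method 2 values → pooled ranks: 382→1, 634→5, 770→8, 605→4
Rank sum = 1 + 5 + 8 + 4 = 18

18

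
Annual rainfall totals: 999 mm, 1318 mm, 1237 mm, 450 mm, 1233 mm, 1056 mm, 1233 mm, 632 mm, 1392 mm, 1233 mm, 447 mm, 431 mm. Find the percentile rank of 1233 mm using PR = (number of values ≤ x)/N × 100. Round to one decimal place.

75.0

N = 12.
Strictly below 1233: 6. Equal to 1233: 3.
PR = 9/12 × 100 = 75.0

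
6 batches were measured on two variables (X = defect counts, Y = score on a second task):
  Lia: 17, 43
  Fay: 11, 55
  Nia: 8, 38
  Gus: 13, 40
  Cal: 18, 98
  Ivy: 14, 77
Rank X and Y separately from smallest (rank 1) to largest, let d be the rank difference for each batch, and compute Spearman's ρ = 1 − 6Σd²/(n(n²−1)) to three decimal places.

0.714

Ranks of variable 1: 5, 2, 1, 3, 6, 4
Ranks of variable 2: 3, 4, 1, 2, 6, 5
d = r₁ − r₂: 2, -2, 0, 1, 0, -1
d²: 4, 4, 0, 1, 0, 1; Σd² = 10
ρ = 1 − 6·10/(6·35) = 1 − 60/210 = 0.714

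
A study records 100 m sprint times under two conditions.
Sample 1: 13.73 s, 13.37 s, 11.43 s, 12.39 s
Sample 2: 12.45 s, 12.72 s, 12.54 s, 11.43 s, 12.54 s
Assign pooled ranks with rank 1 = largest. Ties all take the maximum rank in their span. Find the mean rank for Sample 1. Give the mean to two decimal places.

Sorted (descending): 13.73, 13.37, 12.72, 12.54, 12.54, 12.45, 12.39, 11.43, 11.43
The 2 values of 12.54 occupy positions 4–5 → each gets rank 5.
The 2 values of 11.43 occupy positions 8–9 → each gets rank 9.
Sample 1 values → pooled ranks: 13.73→1, 13.37→2, 11.43→9, 12.39→7
Mean rank = (1 + 2 + 9 + 7) / 4 = 4.75

4.75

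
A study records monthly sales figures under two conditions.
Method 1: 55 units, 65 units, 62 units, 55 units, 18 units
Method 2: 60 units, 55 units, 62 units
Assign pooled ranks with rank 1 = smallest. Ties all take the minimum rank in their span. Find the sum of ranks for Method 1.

19

Sorted (ascending): 18, 55, 55, 55, 60, 62, 62, 65
The 3 values of 55 occupy positions 2–4 → each gets rank 2.
The 2 values of 62 occupy positions 6–7 → each gets rank 6.
Method 1 values → pooled ranks: 55→2, 65→8, 62→6, 55→2, 18→1
Rank sum = 2 + 8 + 6 + 2 + 1 = 19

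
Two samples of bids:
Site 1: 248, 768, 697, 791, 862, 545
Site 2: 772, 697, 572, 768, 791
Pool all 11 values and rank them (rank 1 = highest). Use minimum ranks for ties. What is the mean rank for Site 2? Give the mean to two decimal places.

5.40

Sorted (descending): 862, 791, 791, 772, 768, 768, 697, 697, 572, 545, 248
The 2 values of 791 occupy positions 2–3 → each gets rank 2.
The 2 values of 768 occupy positions 5–6 → each gets rank 5.
The 2 values of 697 occupy positions 7–8 → each gets rank 7.
Site 2 values → pooled ranks: 772→4, 697→7, 572→9, 768→5, 791→2
Mean rank = (4 + 7 + 9 + 5 + 2) / 5 = 5.40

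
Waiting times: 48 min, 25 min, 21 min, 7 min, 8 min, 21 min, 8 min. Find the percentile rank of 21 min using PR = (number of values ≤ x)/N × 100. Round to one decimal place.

N = 7.
Strictly below 21: 3. Equal to 21: 2.
PR = 5/7 × 100 = 71.4

71.4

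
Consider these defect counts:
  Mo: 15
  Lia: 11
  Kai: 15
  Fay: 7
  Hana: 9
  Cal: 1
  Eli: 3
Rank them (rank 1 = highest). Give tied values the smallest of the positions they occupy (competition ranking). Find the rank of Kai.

Sorted (descending): 15, 15, 11, 9, 7, 3, 1
The 2 values of 15 occupy positions 1–2 → each gets rank 1.
Kai has value 15 → rank 1.

1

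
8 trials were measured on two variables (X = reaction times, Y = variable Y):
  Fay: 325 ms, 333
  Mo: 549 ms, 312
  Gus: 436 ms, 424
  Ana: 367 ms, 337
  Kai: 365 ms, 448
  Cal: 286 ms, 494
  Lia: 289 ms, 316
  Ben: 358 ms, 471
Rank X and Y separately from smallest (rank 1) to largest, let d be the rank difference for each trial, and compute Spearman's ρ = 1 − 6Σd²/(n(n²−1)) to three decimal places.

Ranks of variable 1: 3, 8, 7, 6, 5, 1, 2, 4
Ranks of variable 2: 3, 1, 5, 4, 6, 8, 2, 7
d = r₁ − r₂: 0, 7, 2, 2, -1, -7, 0, -3
d²: 0, 49, 4, 4, 1, 49, 0, 9; Σd² = 116
ρ = 1 − 6·116/(8·63) = 1 − 696/504 = -0.381

-0.381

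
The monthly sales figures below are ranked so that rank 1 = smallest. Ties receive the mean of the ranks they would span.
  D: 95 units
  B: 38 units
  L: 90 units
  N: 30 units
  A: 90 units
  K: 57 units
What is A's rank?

4.5

Sorted (ascending): 30, 38, 57, 90, 90, 95
The 2 values of 90 occupy positions 4–5 → average rank (4+5)/2 = 4.5.
A has value 90 units → rank 4.5.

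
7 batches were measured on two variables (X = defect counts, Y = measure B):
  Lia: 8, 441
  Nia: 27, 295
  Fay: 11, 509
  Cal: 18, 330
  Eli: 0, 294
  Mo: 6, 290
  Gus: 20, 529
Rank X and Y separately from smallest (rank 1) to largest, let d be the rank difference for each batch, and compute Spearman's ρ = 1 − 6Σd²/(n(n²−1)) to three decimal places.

0.500

Ranks of variable 1: 3, 7, 4, 5, 1, 2, 6
Ranks of variable 2: 5, 3, 6, 4, 2, 1, 7
d = r₁ − r₂: -2, 4, -2, 1, -1, 1, -1
d²: 4, 16, 4, 1, 1, 1, 1; Σd² = 28
ρ = 1 − 6·28/(7·48) = 1 − 168/336 = 0.500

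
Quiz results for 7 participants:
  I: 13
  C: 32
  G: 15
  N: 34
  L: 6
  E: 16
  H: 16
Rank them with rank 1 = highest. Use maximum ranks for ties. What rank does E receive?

4

Sorted (descending): 34, 32, 16, 16, 15, 13, 6
The 2 values of 16 occupy positions 3–4 → each gets rank 4.
E has value 16 → rank 4.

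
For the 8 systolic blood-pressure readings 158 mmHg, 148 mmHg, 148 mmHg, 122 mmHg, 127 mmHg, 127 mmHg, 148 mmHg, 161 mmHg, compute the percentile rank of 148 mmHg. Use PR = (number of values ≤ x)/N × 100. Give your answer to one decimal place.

75.0

N = 8.
Strictly below 148: 3. Equal to 148: 3.
PR = 6/8 × 100 = 75.0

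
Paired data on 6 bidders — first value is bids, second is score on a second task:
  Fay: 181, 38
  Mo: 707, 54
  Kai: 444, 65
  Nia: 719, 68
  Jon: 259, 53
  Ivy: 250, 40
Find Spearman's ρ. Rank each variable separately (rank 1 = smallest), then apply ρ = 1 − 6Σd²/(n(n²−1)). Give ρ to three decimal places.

0.943

Ranks of variable 1: 1, 5, 4, 6, 3, 2
Ranks of variable 2: 1, 4, 5, 6, 3, 2
d = r₁ − r₂: 0, 1, -1, 0, 0, 0
d²: 0, 1, 1, 0, 0, 0; Σd² = 2
ρ = 1 − 6·2/(6·35) = 1 − 12/210 = 0.943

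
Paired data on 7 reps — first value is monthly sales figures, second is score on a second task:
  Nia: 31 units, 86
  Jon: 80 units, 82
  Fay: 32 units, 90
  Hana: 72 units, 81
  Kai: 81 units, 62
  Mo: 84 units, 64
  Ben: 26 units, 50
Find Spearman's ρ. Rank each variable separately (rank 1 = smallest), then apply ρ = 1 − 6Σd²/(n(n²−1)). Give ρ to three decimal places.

-0.143

Ranks of variable 1: 2, 5, 3, 4, 6, 7, 1
Ranks of variable 2: 6, 5, 7, 4, 2, 3, 1
d = r₁ − r₂: -4, 0, -4, 0, 4, 4, 0
d²: 16, 0, 16, 0, 16, 16, 0; Σd² = 64
ρ = 1 − 6·64/(7·48) = 1 − 384/336 = -0.143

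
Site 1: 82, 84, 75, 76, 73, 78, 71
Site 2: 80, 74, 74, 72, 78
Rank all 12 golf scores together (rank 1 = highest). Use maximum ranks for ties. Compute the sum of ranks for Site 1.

43

Sorted (descending): 84, 82, 80, 78, 78, 76, 75, 74, 74, 73, 72, 71
The 2 values of 78 occupy positions 4–5 → each gets rank 5.
The 2 values of 74 occupy positions 8–9 → each gets rank 9.
Site 1 values → pooled ranks: 82→2, 84→1, 75→7, 76→6, 73→10, 78→5, 71→12
Rank sum = 2 + 1 + 7 + 6 + 10 + 5 + 12 = 43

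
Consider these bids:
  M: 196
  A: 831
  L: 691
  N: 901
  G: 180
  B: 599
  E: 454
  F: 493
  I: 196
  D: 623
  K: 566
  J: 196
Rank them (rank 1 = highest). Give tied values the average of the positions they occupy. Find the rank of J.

10

Sorted (descending): 901, 831, 691, 623, 599, 566, 493, 454, 196, 196, 196, 180
The 3 values of 196 occupy positions 9–11 → average rank 10.
J has value 196 → rank 10.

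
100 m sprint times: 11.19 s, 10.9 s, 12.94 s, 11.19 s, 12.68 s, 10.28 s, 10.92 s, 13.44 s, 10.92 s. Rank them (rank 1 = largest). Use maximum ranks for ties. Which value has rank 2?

Sorted (descending): 13.44, 12.94, 12.68, 11.19, 11.19, 10.92, 10.92, 10.9, 10.28
The 2 values of 11.19 occupy positions 4–5 → each gets rank 5.
The 2 values of 10.92 occupy positions 6–7 → each gets rank 7.
Rank 2 → value 12.94.

12.94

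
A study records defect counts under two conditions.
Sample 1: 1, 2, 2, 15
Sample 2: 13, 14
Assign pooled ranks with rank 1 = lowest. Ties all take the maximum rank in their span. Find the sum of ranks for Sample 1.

13

Sorted (ascending): 1, 2, 2, 13, 14, 15
The 2 values of 2 occupy positions 2–3 → each gets rank 3.
Sample 1 values → pooled ranks: 1→1, 2→3, 2→3, 15→6
Rank sum = 1 + 3 + 3 + 6 = 13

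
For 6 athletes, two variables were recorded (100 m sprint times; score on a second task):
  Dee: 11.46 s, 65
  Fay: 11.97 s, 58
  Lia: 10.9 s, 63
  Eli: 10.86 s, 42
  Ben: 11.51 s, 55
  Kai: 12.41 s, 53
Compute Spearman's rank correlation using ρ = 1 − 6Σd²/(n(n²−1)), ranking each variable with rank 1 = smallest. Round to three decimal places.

Ranks of variable 1: 3, 5, 2, 1, 4, 6
Ranks of variable 2: 6, 4, 5, 1, 3, 2
d = r₁ − r₂: -3, 1, -3, 0, 1, 4
d²: 9, 1, 9, 0, 1, 16; Σd² = 36
ρ = 1 − 6·36/(6·35) = 1 − 216/210 = -0.029

-0.029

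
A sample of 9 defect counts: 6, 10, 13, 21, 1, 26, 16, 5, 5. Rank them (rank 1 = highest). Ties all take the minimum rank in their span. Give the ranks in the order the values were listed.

Sorted (descending): 26, 21, 16, 13, 10, 6, 5, 5, 1
The 2 values of 5 occupy positions 7–8 → each gets rank 7.

6, 5, 4, 2, 9, 1, 3, 7, 7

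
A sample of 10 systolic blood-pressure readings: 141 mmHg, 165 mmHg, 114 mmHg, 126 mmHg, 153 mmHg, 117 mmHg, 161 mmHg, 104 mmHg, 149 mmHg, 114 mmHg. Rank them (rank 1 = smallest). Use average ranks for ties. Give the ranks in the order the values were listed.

Sorted (ascending): 104, 114, 114, 117, 126, 141, 149, 153, 161, 165
The 2 values of 114 occupy positions 2–3 → average rank (2+3)/2 = 2.5.

6, 10, 2.5, 5, 8, 4, 9, 1, 7, 2.5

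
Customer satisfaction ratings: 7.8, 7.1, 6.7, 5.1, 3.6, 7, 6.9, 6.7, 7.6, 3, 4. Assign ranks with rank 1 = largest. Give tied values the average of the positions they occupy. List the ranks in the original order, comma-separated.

1, 3, 6.5, 8, 10, 4, 5, 6.5, 2, 11, 9

Sorted (descending): 7.8, 7.6, 7.1, 7, 6.9, 6.7, 6.7, 5.1, 4, 3.6, 3
The 2 values of 6.7 occupy positions 6–7 → average rank (6+7)/2 = 6.5.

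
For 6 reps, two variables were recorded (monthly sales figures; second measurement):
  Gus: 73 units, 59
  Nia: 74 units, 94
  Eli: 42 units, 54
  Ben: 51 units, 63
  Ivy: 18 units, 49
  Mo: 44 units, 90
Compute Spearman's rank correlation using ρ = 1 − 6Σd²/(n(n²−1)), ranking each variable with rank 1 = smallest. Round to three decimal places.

Ranks of variable 1: 5, 6, 2, 4, 1, 3
Ranks of variable 2: 3, 6, 2, 4, 1, 5
d = r₁ − r₂: 2, 0, 0, 0, 0, -2
d²: 4, 0, 0, 0, 0, 4; Σd² = 8
ρ = 1 − 6·8/(6·35) = 1 − 48/210 = 0.771

0.771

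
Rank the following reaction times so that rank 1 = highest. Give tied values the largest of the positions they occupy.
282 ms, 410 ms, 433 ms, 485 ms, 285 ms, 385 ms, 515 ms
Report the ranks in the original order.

7, 4, 3, 2, 6, 5, 1

Sorted (descending): 515, 485, 433, 410, 385, 285, 282
No ties — each value takes its position as its rank.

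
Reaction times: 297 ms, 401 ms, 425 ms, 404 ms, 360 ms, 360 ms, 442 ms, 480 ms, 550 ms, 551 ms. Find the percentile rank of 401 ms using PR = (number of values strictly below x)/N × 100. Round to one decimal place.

N = 10.
Strictly below 401: 3. Equal to 401: 1.
PR = 3/10 × 100 = 30.0

30.0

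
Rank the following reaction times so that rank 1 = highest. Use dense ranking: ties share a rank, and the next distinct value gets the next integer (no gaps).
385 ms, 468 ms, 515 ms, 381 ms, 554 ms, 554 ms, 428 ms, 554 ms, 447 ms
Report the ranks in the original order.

6, 3, 2, 7, 1, 1, 5, 1, 4

Sorted (descending): 554, 554, 554, 515, 468, 447, 428, 385, 381
The 3 values of 554 share dense rank 1.
Remaining distinct values take the next consecutive integers.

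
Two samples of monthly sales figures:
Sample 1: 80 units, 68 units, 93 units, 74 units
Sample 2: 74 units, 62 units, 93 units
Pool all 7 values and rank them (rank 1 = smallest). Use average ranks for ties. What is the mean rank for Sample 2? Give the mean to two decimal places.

3.67

Sorted (ascending): 62, 68, 74, 74, 80, 93, 93
The 2 values of 74 occupy positions 3–4 → average rank (3+4)/2 = 3.5.
The 2 values of 93 occupy positions 6–7 → average rank (6+7)/2 = 6.5.
Sample 2 values → pooled ranks: 74→3.5, 62→1, 93→6.5
Mean rank = (3.5 + 1 + 6.5) / 3 = 3.67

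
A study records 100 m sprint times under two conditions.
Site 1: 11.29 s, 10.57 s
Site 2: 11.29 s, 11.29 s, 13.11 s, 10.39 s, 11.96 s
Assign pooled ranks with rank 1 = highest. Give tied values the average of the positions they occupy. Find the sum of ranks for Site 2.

Sorted (descending): 13.11, 11.96, 11.29, 11.29, 11.29, 10.57, 10.39
The 3 values of 11.29 occupy positions 3–5 → average rank 4.
Site 2 values → pooled ranks: 11.29→4, 11.29→4, 13.11→1, 10.39→7, 11.96→2
Rank sum = 4 + 4 + 1 + 7 + 2 = 18

18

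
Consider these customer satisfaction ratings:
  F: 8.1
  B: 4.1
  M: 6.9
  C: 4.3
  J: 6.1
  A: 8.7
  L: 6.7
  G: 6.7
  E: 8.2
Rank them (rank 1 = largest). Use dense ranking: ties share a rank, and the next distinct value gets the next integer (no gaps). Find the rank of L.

5

Sorted (descending): 8.7, 8.2, 8.1, 6.9, 6.7, 6.7, 6.1, 4.3, 4.1
The 2 values of 6.7 share dense rank 5.
Remaining distinct values take the next consecutive integers.
L has value 6.7 → rank 5.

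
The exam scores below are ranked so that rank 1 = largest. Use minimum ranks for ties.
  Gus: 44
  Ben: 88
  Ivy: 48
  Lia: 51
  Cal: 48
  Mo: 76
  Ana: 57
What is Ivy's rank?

5

Sorted (descending): 88, 76, 57, 51, 48, 48, 44
The 2 values of 48 occupy positions 5–6 → each gets rank 5.
Ivy has value 48 → rank 5.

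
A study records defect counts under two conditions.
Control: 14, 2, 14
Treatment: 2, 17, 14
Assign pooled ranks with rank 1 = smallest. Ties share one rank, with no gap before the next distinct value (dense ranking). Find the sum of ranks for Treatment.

Sorted (ascending): 2, 2, 14, 14, 14, 17
The 2 values of 2 share dense rank 1.
The 3 values of 14 share dense rank 2.
Remaining distinct values take the next consecutive integers.
Treatment values → pooled ranks: 2→1, 17→3, 14→2
Rank sum = 1 + 3 + 2 = 6

6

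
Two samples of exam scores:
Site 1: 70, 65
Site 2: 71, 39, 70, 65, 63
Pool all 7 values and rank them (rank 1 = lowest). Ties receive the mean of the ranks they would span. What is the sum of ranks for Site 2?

19

Sorted (ascending): 39, 63, 65, 65, 70, 70, 71
The 2 values of 65 occupy positions 3–4 → average rank (3+4)/2 = 3.5.
The 2 values of 70 occupy positions 5–6 → average rank (5+6)/2 = 5.5.
Site 2 values → pooled ranks: 71→7, 39→1, 70→5.5, 65→3.5, 63→2
Rank sum = 7 + 1 + 5.5 + 3.5 + 2 = 19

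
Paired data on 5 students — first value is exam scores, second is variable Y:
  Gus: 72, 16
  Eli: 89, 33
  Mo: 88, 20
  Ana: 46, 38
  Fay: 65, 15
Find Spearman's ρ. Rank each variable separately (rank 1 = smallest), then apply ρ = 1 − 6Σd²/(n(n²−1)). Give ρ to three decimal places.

Ranks of variable 1: 3, 5, 4, 1, 2
Ranks of variable 2: 2, 4, 3, 5, 1
d = r₁ − r₂: 1, 1, 1, -4, 1
d²: 1, 1, 1, 16, 1; Σd² = 20
ρ = 1 − 6·20/(5·24) = 1 − 120/120 = 0.000

0.000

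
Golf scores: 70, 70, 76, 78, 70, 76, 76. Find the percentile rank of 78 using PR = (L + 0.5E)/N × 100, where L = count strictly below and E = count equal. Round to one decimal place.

N = 7.
Strictly below 78: 6. Equal to 78: 1.
PR = (6 + 0.5·1)/7 × 100 = 92.9

92.9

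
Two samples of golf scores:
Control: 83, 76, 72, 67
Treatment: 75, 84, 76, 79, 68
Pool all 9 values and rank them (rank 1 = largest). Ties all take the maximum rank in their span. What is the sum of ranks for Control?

23

Sorted (descending): 84, 83, 79, 76, 76, 75, 72, 68, 67
The 2 values of 76 occupy positions 4–5 → each gets rank 5.
Control values → pooled ranks: 83→2, 76→5, 72→7, 67→9
Rank sum = 2 + 5 + 7 + 9 = 23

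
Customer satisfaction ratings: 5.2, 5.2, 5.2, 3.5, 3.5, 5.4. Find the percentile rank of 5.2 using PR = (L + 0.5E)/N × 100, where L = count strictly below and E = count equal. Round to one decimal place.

N = 6.
Strictly below 5.2: 2. Equal to 5.2: 3.
PR = (2 + 0.5·3)/6 × 100 = 58.3

58.3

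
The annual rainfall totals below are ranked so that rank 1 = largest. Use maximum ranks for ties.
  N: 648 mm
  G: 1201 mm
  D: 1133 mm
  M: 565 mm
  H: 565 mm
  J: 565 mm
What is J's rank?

6

Sorted (descending): 1201, 1133, 648, 565, 565, 565
The 3 values of 565 occupy positions 4–6 → each gets rank 6.
J has value 565 mm → rank 6.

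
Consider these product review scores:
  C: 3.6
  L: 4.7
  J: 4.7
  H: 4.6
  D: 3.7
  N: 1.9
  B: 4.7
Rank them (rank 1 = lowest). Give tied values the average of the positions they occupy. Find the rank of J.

6

Sorted (ascending): 1.9, 3.6, 3.7, 4.6, 4.7, 4.7, 4.7
The 3 values of 4.7 occupy positions 5–7 → average rank 6.
J has value 4.7 → rank 6.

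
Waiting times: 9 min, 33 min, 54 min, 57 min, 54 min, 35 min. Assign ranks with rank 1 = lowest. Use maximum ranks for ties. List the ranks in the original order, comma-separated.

1, 2, 5, 6, 5, 3

Sorted (ascending): 9, 33, 35, 54, 54, 57
The 2 values of 54 occupy positions 4–5 → each gets rank 5.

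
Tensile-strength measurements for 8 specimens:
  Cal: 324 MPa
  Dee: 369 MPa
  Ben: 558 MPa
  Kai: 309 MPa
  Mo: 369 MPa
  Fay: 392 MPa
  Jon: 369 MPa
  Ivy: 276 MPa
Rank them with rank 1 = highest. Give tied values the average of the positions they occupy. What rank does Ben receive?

1

Sorted (descending): 558, 392, 369, 369, 369, 324, 309, 276
The 3 values of 369 occupy positions 3–5 → average rank 4.
Ben has value 558 MPa → rank 1.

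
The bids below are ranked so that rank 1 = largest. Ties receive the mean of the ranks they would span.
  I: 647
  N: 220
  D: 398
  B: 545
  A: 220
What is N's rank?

4.5

Sorted (descending): 647, 545, 398, 220, 220
The 2 values of 220 occupy positions 4–5 → average rank (4+5)/2 = 4.5.
N has value 220 → rank 4.5.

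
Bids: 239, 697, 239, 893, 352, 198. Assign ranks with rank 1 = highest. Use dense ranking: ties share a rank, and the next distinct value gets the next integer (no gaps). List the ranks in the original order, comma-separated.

Sorted (descending): 893, 697, 352, 239, 239, 198
The 2 values of 239 share dense rank 4.
Remaining distinct values take the next consecutive integers.

4, 2, 4, 1, 3, 5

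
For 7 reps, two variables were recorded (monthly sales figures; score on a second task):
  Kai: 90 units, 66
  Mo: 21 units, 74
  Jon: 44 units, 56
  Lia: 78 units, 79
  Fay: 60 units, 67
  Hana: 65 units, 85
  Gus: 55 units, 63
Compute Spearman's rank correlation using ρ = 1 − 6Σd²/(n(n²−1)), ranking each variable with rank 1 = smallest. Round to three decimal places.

0.321

Ranks of variable 1: 7, 1, 2, 6, 4, 5, 3
Ranks of variable 2: 3, 5, 1, 6, 4, 7, 2
d = r₁ − r₂: 4, -4, 1, 0, 0, -2, 1
d²: 16, 16, 1, 0, 0, 4, 1; Σd² = 38
ρ = 1 − 6·38/(7·48) = 1 − 228/336 = 0.321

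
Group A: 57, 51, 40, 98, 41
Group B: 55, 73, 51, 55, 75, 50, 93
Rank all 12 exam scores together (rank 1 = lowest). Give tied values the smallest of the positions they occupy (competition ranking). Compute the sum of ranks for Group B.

49

Sorted (ascending): 40, 41, 50, 51, 51, 55, 55, 57, 73, 75, 93, 98
The 2 values of 51 occupy positions 4–5 → each gets rank 4.
The 2 values of 55 occupy positions 6–7 → each gets rank 6.
Group B values → pooled ranks: 55→6, 73→9, 51→4, 55→6, 75→10, 50→3, 93→11
Rank sum = 6 + 9 + 4 + 6 + 10 + 3 + 11 = 49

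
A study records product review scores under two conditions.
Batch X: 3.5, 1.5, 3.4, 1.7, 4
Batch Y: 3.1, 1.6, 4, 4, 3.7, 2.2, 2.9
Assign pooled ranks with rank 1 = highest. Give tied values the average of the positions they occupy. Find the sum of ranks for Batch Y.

Sorted (descending): 4, 4, 4, 3.7, 3.5, 3.4, 3.1, 2.9, 2.2, 1.7, 1.6, 1.5
The 3 values of 4 occupy positions 1–3 → average rank 2.
Batch Y values → pooled ranks: 3.1→7, 1.6→11, 4→2, 4→2, 3.7→4, 2.2→9, 2.9→8
Rank sum = 7 + 11 + 2 + 2 + 4 + 9 + 8 = 43

43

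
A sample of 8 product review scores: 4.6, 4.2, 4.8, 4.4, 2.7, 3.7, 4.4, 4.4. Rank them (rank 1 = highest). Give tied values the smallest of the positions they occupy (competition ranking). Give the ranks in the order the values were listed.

2, 6, 1, 3, 8, 7, 3, 3

Sorted (descending): 4.8, 4.6, 4.4, 4.4, 4.4, 4.2, 3.7, 2.7
The 3 values of 4.4 occupy positions 3–5 → each gets rank 3.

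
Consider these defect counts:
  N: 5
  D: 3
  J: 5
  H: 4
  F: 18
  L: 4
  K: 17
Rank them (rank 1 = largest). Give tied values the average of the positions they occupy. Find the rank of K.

2

Sorted (descending): 18, 17, 5, 5, 4, 4, 3
The 2 values of 5 occupy positions 3–4 → average rank (3+4)/2 = 3.5.
The 2 values of 4 occupy positions 5–6 → average rank (5+6)/2 = 5.5.
K has value 17 → rank 2.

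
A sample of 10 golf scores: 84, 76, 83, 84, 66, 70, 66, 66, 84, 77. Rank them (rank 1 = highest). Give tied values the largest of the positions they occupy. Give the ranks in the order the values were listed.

3, 6, 4, 3, 10, 7, 10, 10, 3, 5

Sorted (descending): 84, 84, 84, 83, 77, 76, 70, 66, 66, 66
The 3 values of 84 occupy positions 1–3 → each gets rank 3.
The 3 values of 66 occupy positions 8–10 → each gets rank 10.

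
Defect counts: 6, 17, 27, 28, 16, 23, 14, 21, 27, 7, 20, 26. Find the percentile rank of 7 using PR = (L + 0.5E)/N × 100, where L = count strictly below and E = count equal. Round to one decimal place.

N = 12.
Strictly below 7: 1. Equal to 7: 1.
PR = (1 + 0.5·1)/12 × 100 = 12.5

12.5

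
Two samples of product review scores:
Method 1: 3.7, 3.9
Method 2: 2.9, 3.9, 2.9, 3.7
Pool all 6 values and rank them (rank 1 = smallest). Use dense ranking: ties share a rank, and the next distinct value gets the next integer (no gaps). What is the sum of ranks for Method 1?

5

Sorted (ascending): 2.9, 2.9, 3.7, 3.7, 3.9, 3.9
The 2 values of 2.9 share dense rank 1.
The 2 values of 3.7 share dense rank 2.
The 2 values of 3.9 share dense rank 3.
Method 1 values → pooled ranks: 3.7→2, 3.9→3
Rank sum = 2 + 3 = 5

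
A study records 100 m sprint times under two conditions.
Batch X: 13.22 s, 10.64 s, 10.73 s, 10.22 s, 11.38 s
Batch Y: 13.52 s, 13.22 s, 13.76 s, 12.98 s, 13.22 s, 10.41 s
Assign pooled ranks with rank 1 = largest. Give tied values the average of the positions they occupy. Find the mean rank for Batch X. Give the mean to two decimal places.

Sorted (descending): 13.76, 13.52, 13.22, 13.22, 13.22, 12.98, 11.38, 10.73, 10.64, 10.41, 10.22
The 3 values of 13.22 occupy positions 3–5 → average rank 4.
Batch X values → pooled ranks: 13.22→4, 10.64→9, 10.73→8, 10.22→11, 11.38→7
Mean rank = (4 + 9 + 8 + 11 + 7) / 5 = 7.80

7.80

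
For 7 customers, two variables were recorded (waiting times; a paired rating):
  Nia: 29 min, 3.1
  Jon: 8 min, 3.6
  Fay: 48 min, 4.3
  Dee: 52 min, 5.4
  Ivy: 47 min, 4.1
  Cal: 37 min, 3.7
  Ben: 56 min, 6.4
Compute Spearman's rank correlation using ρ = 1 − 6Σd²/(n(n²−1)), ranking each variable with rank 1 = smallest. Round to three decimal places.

0.964

Ranks of variable 1: 2, 1, 5, 6, 4, 3, 7
Ranks of variable 2: 1, 2, 5, 6, 4, 3, 7
d = r₁ − r₂: 1, -1, 0, 0, 0, 0, 0
d²: 1, 1, 0, 0, 0, 0, 0; Σd² = 2
ρ = 1 − 6·2/(7·48) = 1 − 12/336 = 0.964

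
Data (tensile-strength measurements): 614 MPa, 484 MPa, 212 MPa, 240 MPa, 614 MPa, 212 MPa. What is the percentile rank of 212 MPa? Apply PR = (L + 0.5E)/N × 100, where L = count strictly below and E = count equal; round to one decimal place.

16.7

N = 6.
Strictly below 212: 0. Equal to 212: 2.
PR = (0 + 0.5·2)/6 × 100 = 16.7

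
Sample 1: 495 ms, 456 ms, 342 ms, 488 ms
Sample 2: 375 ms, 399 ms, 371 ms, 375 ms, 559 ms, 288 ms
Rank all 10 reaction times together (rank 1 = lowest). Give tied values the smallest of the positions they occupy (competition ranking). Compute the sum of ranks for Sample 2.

Sorted (ascending): 288, 342, 371, 375, 375, 399, 456, 488, 495, 559
The 2 values of 375 occupy positions 4–5 → each gets rank 4.
Sample 2 values → pooled ranks: 375→4, 399→6, 371→3, 375→4, 559→10, 288→1
Rank sum = 4 + 6 + 3 + 4 + 10 + 1 = 28

28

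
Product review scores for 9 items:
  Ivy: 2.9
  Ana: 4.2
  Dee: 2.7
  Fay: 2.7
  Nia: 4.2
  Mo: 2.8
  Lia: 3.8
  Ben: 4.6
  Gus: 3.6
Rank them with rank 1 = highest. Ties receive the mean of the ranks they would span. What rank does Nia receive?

2.5

Sorted (descending): 4.6, 4.2, 4.2, 3.8, 3.6, 2.9, 2.8, 2.7, 2.7
The 2 values of 4.2 occupy positions 2–3 → average rank (2+3)/2 = 2.5.
The 2 values of 2.7 occupy positions 8–9 → average rank (8+9)/2 = 8.5.
Nia has value 4.2 → rank 2.5.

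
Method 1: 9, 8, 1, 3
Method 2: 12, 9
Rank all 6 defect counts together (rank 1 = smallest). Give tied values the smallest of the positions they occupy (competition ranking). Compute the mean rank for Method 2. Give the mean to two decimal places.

Sorted (ascending): 1, 3, 8, 9, 9, 12
The 2 values of 9 occupy positions 4–5 → each gets rank 4.
Method 2 values → pooled ranks: 12→6, 9→4
Mean rank = (6 + 4) / 2 = 5.00

5.00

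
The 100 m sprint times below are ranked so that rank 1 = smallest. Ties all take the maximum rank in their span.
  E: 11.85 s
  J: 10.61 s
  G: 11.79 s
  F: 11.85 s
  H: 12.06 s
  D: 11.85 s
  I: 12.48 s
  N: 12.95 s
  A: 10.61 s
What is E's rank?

Sorted (ascending): 10.61, 10.61, 11.79, 11.85, 11.85, 11.85, 12.06, 12.48, 12.95
The 2 values of 10.61 occupy positions 1–2 → each gets rank 2.
The 3 values of 11.85 occupy positions 4–6 → each gets rank 6.
E has value 11.85 s → rank 6.

6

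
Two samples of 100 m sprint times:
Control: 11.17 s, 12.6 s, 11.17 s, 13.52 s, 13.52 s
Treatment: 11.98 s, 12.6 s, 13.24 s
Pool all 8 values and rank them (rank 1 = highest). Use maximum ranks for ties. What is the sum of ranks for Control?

25

Sorted (descending): 13.52, 13.52, 13.24, 12.6, 12.6, 11.98, 11.17, 11.17
The 2 values of 13.52 occupy positions 1–2 → each gets rank 2.
The 2 values of 12.6 occupy positions 4–5 → each gets rank 5.
The 2 values of 11.17 occupy positions 7–8 → each gets rank 8.
Control values → pooled ranks: 11.17→8, 12.6→5, 11.17→8, 13.52→2, 13.52→2
Rank sum = 8 + 5 + 8 + 2 + 2 = 25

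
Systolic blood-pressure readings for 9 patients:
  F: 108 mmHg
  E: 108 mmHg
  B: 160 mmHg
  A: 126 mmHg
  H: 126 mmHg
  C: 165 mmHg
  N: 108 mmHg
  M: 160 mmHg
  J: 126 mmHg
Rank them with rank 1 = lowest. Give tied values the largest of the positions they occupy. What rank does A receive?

6

Sorted (ascending): 108, 108, 108, 126, 126, 126, 160, 160, 165
The 3 values of 108 occupy positions 1–3 → each gets rank 3.
The 3 values of 126 occupy positions 4–6 → each gets rank 6.
The 2 values of 160 occupy positions 7–8 → each gets rank 8.
A has value 126 mmHg → rank 6.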